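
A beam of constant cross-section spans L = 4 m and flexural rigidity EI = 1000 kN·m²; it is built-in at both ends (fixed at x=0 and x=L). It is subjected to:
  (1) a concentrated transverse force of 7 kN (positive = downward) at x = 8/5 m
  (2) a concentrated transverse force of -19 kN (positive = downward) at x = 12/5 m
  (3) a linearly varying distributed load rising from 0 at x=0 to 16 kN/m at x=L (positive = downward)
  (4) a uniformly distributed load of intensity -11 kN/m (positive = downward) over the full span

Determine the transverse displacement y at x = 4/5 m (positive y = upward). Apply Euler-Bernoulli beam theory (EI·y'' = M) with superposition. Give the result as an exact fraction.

y(4/5) = 2276/1171875 m

Load 1 — point force P=7 kN at a=8/5 m (b=L-a=12/5):
  y_1 = -Pb²x²(3aL-(3a+b)x)/(6L³EI)  [x≤a] = -7·(12/5)²·(4/5)²·(3·(8/5)·4-(3·(8/5)+(12/5))·(4/5))/(6·4³·1000) = -1764/1953125 m
Load 2 — point force P=-19 kN at a=12/5 m (b=L-a=8/5):
  y_2 = -Pb²x²(3aL-(3a+b)x)/(6L³EI)  [x≤a] = -(-19)·(8/5)²·(4/5)²·(3·(12/5)·4-(3·(12/5)+(8/5))·(4/5))/(6·4³·1000) = 10336/5859375 m
Load 3 — triangular load w₀=16 kN/m (0→w₀ over full span):
  y_3 = -w₀x²(L-x)²(x+2L)/(120LEI) = -16·(4/5)²·(4-(4/5))²·((4/5)+2·4)/(120·4·1000) = -11264/5859375 m
Load 4 — uniform load w=-11 kN/m over full span:
  y_4 = -wx²(L-x)²/(24EI) = -(-11)·(4/5)²·(4-(4/5))²/(24·1000) = 704/234375 m
Superposition: y = Σ y_i = 2276/1171875 m ≈ 0.001942 m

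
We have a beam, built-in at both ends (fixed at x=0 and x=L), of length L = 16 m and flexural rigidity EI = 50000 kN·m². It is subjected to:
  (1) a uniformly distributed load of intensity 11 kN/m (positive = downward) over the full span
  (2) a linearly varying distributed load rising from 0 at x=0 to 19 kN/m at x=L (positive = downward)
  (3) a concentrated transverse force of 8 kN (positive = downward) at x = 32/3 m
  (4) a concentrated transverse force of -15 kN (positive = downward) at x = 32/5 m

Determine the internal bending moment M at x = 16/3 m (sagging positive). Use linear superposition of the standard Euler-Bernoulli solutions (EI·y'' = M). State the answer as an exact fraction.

M(16/3) = 25552/225 kN·m

Load 1 — uniform load w=11 kN/m over full span:
  M_1 = wLx/2 - wL²/12 - wx²/2 = 11·16·(16/3)/2 - 11·16²/12 - 11·(16/3)²/2 = 704/9 kN·m
Load 2 — triangular load w₀=19 kN/m (0→w₀ over full span):
  M_2 = 3w₀Lx/20 - w₀L²/30 - w₀x³/(6L) = 3·19·16·(16/3)/20 - 19·16²/30 - 19·(16/3)³/(6·16) = 20672/405 kN·m
Load 3 — point force P=8 kN at a=32/3 m (b=L-a=16/3):
  M_3 = Pb²(3a+b)x/L³ - Pab²/L²  [x≤a] = 8·(16/3)²·(3·(32/3)+(16/3))·(16/3)/16³ - 8·(32/3)·(16/3)²/16² = 128/81 kN·m
Load 4 — point force P=-15 kN at a=32/5 m (b=L-a=48/5):
  M_4 = Pb²(3a+b)x/L³ - Pab²/L²  [x≤a] = (-15)·(48/5)²·(3·(32/5)+(48/5))·(16/3)/16³ - (-15)·(32/5)·(48/5)²/16² = -432/25 kN·m
Superposition: M = Σ M_i = 25552/225 kN·m ≈ 113.564444 kN·m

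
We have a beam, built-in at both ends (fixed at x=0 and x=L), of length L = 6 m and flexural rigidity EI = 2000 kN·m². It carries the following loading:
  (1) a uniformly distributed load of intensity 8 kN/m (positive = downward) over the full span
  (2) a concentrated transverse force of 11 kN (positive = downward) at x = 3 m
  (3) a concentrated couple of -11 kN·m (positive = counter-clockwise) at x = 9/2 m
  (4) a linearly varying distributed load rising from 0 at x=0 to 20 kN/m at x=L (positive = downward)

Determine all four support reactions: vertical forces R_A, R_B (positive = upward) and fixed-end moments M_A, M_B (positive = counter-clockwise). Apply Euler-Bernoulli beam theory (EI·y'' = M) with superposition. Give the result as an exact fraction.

R_A = 727/16 kN, M_A = 845/16 kN·m, R_B = 1177/16 kN, M_B = -1059/16 kN·m

Load 1 — uniform load w=8 kN/m over full span:
  R_A = wL/2 = 8·6/2 = 24 kN
  M_A = wL²/12 = 8·6²/12 = 24 kN·m
  R_B = wL/2 = 8·6/2 = 24 kN
  M_B = -wL²/12 = -8·6²/12 = -24 kN·m
Load 2 — point force P=11 kN at a=3 m (b=L-a=3):
  R_A = Pb²(3a+b)/L³ = 11·3²·(3·3+3)/6³ = 11/2 kN
  M_A = Pab²/L² = 11·3·3²/6² = 33/4 kN·m
  R_B = Pa²(a+3b)/L³ = 11·3²·(3+3·3)/6³ = 11/2 kN
  M_B = -Pa²b/L² = -11·3²·3/6² = -33/4 kN·m
Load 3 — applied couple M₀=-11 kN·m at a=9/2 m (b=L-a=3/2):
  R_A = 6M₀ab/L³ = 6·(-11)·(9/2)·(3/2)/6³ = -33/16 kN
  M_A = M₀b(2a-b)/L² = (-11)·(3/2)·(2·(9/2)-(3/2))/6² = -55/16 kN·m
  R_B = -6M₀ab/L³ = -6·(-11)·(9/2)·(3/2)/6³ = 33/16 kN
  M_B = M₀a(2b-a)/L² = (-11)·(9/2)·(2·(3/2)-(9/2))/6² = 33/16 kN·m
Load 4 — triangular load w₀=20 kN/m (0→w₀ over full span):
  R_A = 3w₀L/20 = 3·20·6/20 = 18 kN
  M_A = w₀L²/30 = 20·6²/30 = 24 kN·m
  R_B = 7w₀L/20 = 7·20·6/20 = 42 kN
  M_B = -w₀L²/20 = -20·6²/20 = -36 kN·m
Superposition: R_A = 727/16 kN, M_A = 845/16 kN·m, R_B = 1177/16 kN, M_B = -1059/16 kN·m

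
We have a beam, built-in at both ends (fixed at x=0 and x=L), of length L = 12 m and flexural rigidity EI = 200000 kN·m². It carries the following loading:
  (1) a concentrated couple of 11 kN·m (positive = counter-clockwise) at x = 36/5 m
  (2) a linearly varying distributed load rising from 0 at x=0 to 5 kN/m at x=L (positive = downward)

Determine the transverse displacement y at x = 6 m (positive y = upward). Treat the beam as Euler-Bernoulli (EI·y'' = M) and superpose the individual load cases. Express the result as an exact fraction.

Load 1 — applied couple M₀=11 kN·m at a=36/5 m (b=L-a=24/5):
  y_1 = (R_Ax³/6 - M_Ax²/2)/EI  [x≤a] with R_A=33/25, M_A=88/25 = ((33/25)·6³/6 - (88/25)·6²/2)/200000 = -99/1250000 m
Load 2 — triangular load w₀=5 kN/m (0→w₀ over full span):
  y_2 = -w₀x²(L-x)²(x+2L)/(120LEI) = -5·6²·(12-6)²·(6+2·12)/(120·12·200000) = -27/40000 m
Superposition: y = Σ y_i = -3771/5000000 m ≈ -0.000754 m

y(6) = -3771/5000000 m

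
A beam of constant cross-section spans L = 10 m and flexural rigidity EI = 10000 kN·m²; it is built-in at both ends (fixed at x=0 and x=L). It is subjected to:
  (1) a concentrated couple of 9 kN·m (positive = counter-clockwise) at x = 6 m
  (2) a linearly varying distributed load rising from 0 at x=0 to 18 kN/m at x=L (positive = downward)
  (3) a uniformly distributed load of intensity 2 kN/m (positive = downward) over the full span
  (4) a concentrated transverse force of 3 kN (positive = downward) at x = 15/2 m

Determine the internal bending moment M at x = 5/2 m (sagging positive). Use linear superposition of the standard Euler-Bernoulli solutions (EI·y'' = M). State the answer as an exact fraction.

Load 1 — applied couple M₀=9 kN·m at a=6 m (b=L-a=4):
  M_1 = R_Ax - M_A  [x≤a] with R_A=162/125, M_A=72/25 = (162/125)·(5/2) - (72/25) = 9/25 kN·m
Load 2 — triangular load w₀=18 kN/m (0→w₀ over full span):
  M_2 = 3w₀Lx/20 - w₀L²/30 - w₀x³/(6L) = 3·18·10·(5/2)/20 - 18·10²/30 - 18·(5/2)³/(6·10) = 45/16 kN·m
Load 3 — uniform load w=2 kN/m over full span:
  M_3 = wLx/2 - wL²/12 - wx²/2 = 2·10·(5/2)/2 - 2·10²/12 - 2·(5/2)²/2 = 25/12 kN·m
Load 4 — point force P=3 kN at a=15/2 m (b=L-a=5/2):
  M_4 = Pb²(3a+b)x/L³ - Pab²/L²  [x≤a] = 3·(5/2)²·(3·(15/2)+(5/2))·(5/2)/10³ - 3·(15/2)·(5/2)²/10² = -15/64 kN·m
Superposition: M = Σ M_i = 24103/4800 kN·m ≈ 5.021458 kN·m

M(5/2) = 24103/4800 kN·m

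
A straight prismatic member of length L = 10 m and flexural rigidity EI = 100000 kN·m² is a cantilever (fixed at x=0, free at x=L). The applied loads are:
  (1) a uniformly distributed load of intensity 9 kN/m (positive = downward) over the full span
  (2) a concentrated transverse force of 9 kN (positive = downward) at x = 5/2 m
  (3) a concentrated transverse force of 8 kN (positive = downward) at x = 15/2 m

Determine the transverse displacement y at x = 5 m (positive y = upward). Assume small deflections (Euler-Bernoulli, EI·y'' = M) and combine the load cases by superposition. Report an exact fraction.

Load 1 — uniform load w=9 kN/m over full span:
  y_1 = -wx²(x²-4Lx+6L²)/(24EI) = -9·5²·(5²-4·10·5+6·10²)/(24·100000) = -51/1280 m
Load 2 — point force P=9 kN at a=5/2 m (b=L-a=15/2):
  y_2 = -Pa²(3x-a)/(6EI)  [x>a] = -9·(5/2)²·(3·5-(5/2))/(6·100000) = -3/2560 m
Load 3 — point force P=8 kN at a=15/2 m (b=L-a=5/2):
  y_3 = -Px²(3a-x)/(6EI)  [x≤a] = -8·5²·(3·(15/2)-5)/(6·100000) = -7/1200 m
Superposition: y = Σ y_i = -1799/38400 m ≈ -0.046849 m

y(5) = -1799/38400 m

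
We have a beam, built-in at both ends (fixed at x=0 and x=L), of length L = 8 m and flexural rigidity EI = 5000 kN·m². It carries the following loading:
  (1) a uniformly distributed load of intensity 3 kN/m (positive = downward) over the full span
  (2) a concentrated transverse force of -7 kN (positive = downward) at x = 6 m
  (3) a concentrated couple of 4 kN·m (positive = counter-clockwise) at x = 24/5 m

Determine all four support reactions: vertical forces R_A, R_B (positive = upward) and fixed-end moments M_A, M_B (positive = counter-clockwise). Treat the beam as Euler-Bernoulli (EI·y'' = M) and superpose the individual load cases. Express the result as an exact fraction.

R_A = 9301/800 kN, M_A = 2931/200 kN·m, R_B = 4299/800 kN, M_B = -1529/200 kN·m

Load 1 — uniform load w=3 kN/m over full span:
  R_A = wL/2 = 3·8/2 = 12 kN
  M_A = wL²/12 = 3·8²/12 = 16 kN·m
  R_B = wL/2 = 3·8/2 = 12 kN
  M_B = -wL²/12 = -3·8²/12 = -16 kN·m
Load 2 — point force P=-7 kN at a=6 m (b=L-a=2):
  R_A = Pb²(3a+b)/L³ = (-7)·2²·(3·6+2)/8³ = -35/32 kN
  M_A = Pab²/L² = (-7)·6·2²/8² = -21/8 kN·m
  R_B = Pa²(a+3b)/L³ = (-7)·6²·(6+3·2)/8³ = -189/32 kN
  M_B = -Pa²b/L² = -(-7)·6²·2/8² = 63/8 kN·m
Load 3 — applied couple M₀=4 kN·m at a=24/5 m (b=L-a=16/5):
  R_A = 6M₀ab/L³ = 6·4·(24/5)·(16/5)/8³ = 18/25 kN
  M_A = M₀b(2a-b)/L² = 4·(16/5)·(2·(24/5)-(16/5))/8² = 32/25 kN·m
  R_B = -6M₀ab/L³ = -6·4·(24/5)·(16/5)/8³ = -18/25 kN
  M_B = M₀a(2b-a)/L² = 4·(24/5)·(2·(16/5)-(24/5))/8² = 12/25 kN·m
Superposition: R_A = 9301/800 kN, M_A = 2931/200 kN·m, R_B = 4299/800 kN, M_B = -1529/200 kN·m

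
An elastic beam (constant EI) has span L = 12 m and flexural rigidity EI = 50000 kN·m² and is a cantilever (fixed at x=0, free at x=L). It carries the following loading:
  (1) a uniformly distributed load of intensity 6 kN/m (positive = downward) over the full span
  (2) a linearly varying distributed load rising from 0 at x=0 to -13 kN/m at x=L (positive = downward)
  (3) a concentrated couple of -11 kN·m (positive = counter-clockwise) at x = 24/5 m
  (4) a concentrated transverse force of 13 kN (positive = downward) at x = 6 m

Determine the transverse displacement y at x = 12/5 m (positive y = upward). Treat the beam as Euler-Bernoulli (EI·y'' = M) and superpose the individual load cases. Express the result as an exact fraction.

y(12/5) = 596079/97656250 m

Load 1 — uniform load w=6 kN/m over full span:
  y_1 = -wx²(x²-4Lx+6L²)/(24EI) = -6·(12/5)²·((12/5)²-4·12·(12/5)+6·12²)/(24·50000) = -42444/1953125 m
Load 2 — triangular load w₀=-13 kN/m (0→w₀ over full span):
  y_2 = (w₀Lx³/12-w₀L²x²/6-w₀x⁵/(120L))/EI = ((-13)·12·(12/5)³/12-(-13)·12²·(12/5)²/6-(-13)·(12/5)⁵/(120·12))/50000 = 1580202/48828125 m
Load 3 — applied couple M₀=-11 kN·m at a=24/5 m (b=L-a=36/5):
  y_3 = M₀x²/(2EI)  [x≤a] = (-11)·(12/5)²/(2·50000) = -99/156250 m
Load 4 — point force P=13 kN at a=6 m (b=L-a=6):
  y_4 = -Px²(3a-x)/(6EI)  [x≤a] = -13·(12/5)²·(3·6-(12/5))/(6·50000) = -1521/390625 m
Superposition: y = Σ y_i = 596079/97656250 m ≈ 0.006104 m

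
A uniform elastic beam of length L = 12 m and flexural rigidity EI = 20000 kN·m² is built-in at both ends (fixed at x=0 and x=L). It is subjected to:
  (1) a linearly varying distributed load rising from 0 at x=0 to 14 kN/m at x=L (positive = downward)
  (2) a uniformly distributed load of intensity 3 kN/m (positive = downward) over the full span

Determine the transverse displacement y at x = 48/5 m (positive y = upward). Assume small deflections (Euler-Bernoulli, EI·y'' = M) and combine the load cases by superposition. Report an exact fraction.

y(48/5) = -117072/9765625 m

Load 1 — triangular load w₀=14 kN/m (0→w₀ over full span):
  y_1 = -w₀x²(L-x)²(x+2L)/(120LEI) = -14·(48/5)²·(12-(48/5))²·((48/5)+2·12)/(120·12·20000) = -84672/9765625 m
Load 2 — uniform load w=3 kN/m over full span:
  y_2 = -wx²(L-x)²/(24EI) = -3·(48/5)²·(12-(48/5))²/(24·20000) = -1296/390625 m
Superposition: y = Σ y_i = -117072/9765625 m ≈ -0.011988 m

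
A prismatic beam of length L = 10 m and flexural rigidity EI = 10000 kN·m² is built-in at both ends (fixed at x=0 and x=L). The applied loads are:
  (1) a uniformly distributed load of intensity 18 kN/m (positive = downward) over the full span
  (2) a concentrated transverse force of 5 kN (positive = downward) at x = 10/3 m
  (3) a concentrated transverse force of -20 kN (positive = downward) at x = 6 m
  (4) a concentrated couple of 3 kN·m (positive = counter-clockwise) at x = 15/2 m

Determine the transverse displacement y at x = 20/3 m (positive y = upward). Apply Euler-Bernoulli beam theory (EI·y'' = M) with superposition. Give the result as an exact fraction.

y(20/3) = -268661/8748000 m

Load 1 — uniform load w=18 kN/m over full span:
  y_1 = -wx²(L-x)²/(24EI) = -18·(20/3)²·(10-(20/3))²/(24·10000) = -1/27 m
Load 2 — point force P=5 kN at a=10/3 m (b=L-a=20/3):
  y_2 = -Pa²(L-x)²(3bL-(3b+a)(L-x))/(6L³EI)  [x>a] = -5·(10/3)²·(10-(20/3))²·(3·(20/3)·10-(3·(20/3)+(10/3))·(10-(20/3)))/(6·10³·10000) = -11/8748 m
Load 3 — point force P=-20 kN at a=6 m (b=L-a=4):
  y_3 = -Pa²(L-x)²(3bL-(3b+a)(L-x))/(6L³EI)  [x>a] = -(-20)·6²·(10-(20/3))²·(3·4·10-(3·4+6)·(10-(20/3)))/(6·10³·10000) = 1/125 m
Load 4 — applied couple M₀=3 kN·m at a=15/2 m (b=L-a=5/2):
  y_4 = (R_Ax³/6 - M_Ax²/2)/EI  [x≤a] with R_A=27/80, M_A=15/16 = ((27/80)·(20/3)³/6 - (15/16)·(20/3)²/2)/10000 = -1/2400 m
Superposition: y = Σ y_i = -268661/8748000 m ≈ -0.030711 m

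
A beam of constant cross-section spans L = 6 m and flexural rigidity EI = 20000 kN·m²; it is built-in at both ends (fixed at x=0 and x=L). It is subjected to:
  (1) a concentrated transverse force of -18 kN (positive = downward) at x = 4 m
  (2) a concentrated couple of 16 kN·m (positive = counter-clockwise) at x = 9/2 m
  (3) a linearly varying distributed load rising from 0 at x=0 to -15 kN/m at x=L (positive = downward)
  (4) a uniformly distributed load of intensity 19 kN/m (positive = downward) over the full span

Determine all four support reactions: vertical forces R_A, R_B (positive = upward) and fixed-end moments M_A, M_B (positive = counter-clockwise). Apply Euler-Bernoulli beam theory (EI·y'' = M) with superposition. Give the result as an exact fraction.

Load 1 — point force P=-18 kN at a=4 m (b=L-a=2):
  R_A = Pb²(3a+b)/L³ = (-18)·2²·(3·4+2)/6³ = -14/3 kN
  M_A = Pab²/L² = (-18)·4·2²/6² = -8 kN·m
  R_B = Pa²(a+3b)/L³ = (-18)·4²·(4+3·2)/6³ = -40/3 kN
  M_B = -Pa²b/L² = -(-18)·4²·2/6² = 16 kN·m
Load 2 — applied couple M₀=16 kN·m at a=9/2 m (b=L-a=3/2):
  R_A = 6M₀ab/L³ = 6·16·(9/2)·(3/2)/6³ = 3 kN
  M_A = M₀b(2a-b)/L² = 16·(3/2)·(2·(9/2)-(3/2))/6² = 5 kN·m
  R_B = -6M₀ab/L³ = -6·16·(9/2)·(3/2)/6³ = -3 kN
  M_B = M₀a(2b-a)/L² = 16·(9/2)·(2·(3/2)-(9/2))/6² = -3 kN·m
Load 3 — triangular load w₀=-15 kN/m (0→w₀ over full span):
  R_A = 3w₀L/20 = 3·(-15)·6/20 = -27/2 kN
  M_A = w₀L²/30 = (-15)·6²/30 = -18 kN·m
  R_B = 7w₀L/20 = 7·(-15)·6/20 = -63/2 kN
  M_B = -w₀L²/20 = -(-15)·6²/20 = 27 kN·m
Load 4 — uniform load w=19 kN/m over full span:
  R_A = wL/2 = 19·6/2 = 57 kN
  M_A = wL²/12 = 19·6²/12 = 57 kN·m
  R_B = wL/2 = 19·6/2 = 57 kN
  M_B = -wL²/12 = -19·6²/12 = -57 kN·m
Superposition: R_A = 251/6 kN, M_A = 36 kN·m, R_B = 55/6 kN, M_B = -17 kN·m

R_A = 251/6 kN, M_A = 36 kN·m, R_B = 55/6 kN, M_B = -17 kN·m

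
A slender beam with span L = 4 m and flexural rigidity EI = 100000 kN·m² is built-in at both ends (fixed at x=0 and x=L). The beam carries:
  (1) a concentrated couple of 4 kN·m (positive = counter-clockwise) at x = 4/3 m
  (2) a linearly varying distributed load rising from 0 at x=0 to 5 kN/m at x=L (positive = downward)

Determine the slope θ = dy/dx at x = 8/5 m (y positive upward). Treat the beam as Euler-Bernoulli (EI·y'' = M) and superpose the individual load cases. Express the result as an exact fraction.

θ(8/5) = -1/781250 rad

Load 1 — applied couple M₀=4 kN·m at a=4/3 m (b=L-a=8/3):
  θ_1 = (R_Ax²/2 - M_Ax - M₀(x-a))/EI  [x>a] with R_A=4/3, M_A=0 = ((4/3)·(8/5)²/2 - 0·(8/5) - 4·((8/5)-(4/3)))/100000 = 1/156250 rad
Load 2 — triangular load w₀=5 kN/m (0→w₀ over full span):
  θ_2 = -w₀(2x(L-x)(L-2x)(x+2L)+x²(L-x)²)/(120LEI) = -5·(2·(8/5)·(4-(8/5))·(4-2·(8/5))·((8/5)+2·4)+(8/5)²·(4-(8/5))²)/(120·4·100000) = -3/390625 rad
Superposition: θ = Σ θ_i = -1/781250 rad ≈ -0.000001 rad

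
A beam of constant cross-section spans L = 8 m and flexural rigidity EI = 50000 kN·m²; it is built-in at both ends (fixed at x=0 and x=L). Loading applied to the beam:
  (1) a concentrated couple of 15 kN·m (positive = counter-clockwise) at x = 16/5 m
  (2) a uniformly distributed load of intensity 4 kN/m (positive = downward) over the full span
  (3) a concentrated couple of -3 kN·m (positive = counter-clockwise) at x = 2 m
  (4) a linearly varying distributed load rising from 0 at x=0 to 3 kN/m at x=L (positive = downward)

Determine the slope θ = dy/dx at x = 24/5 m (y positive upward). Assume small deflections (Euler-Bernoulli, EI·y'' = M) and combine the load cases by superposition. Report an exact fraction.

θ(24/5) = 6221/31250000 rad

Load 1 — applied couple M₀=15 kN·m at a=16/5 m (b=L-a=24/5):
  θ_1 = (R_Ax²/2 - M_Ax - M₀(x-a))/EI  [x>a] with R_A=27/10, M_A=9/5 = ((27/10)·(24/5)²/2 - (9/5)·(24/5) - 15·((24/5)-(16/5)))/50000 = -12/390625 rad
Load 2 — uniform load w=4 kN/m over full span:
  θ_2 = -wx(L-x)(L-2x)/(12EI) = -4·(24/5)·(8-(24/5))·(8-2·(24/5))/(12·50000) = 64/390625 rad
Load 3 — applied couple M₀=-3 kN·m at a=2 m (b=L-a=6):
  θ_3 = (R_Ax²/2 - M_Ax - M₀(x-a))/EI  [x>a] with R_A=-27/64, M_A=9/16 = ((-27/64)·(24/5)²/2 - (9/16)·(24/5) - (-3)·((24/5)-2))/50000 = 21/1250000 rad
Load 4 — triangular load w₀=3 kN/m (0→w₀ over full span):
  θ_4 = -w₀(2x(L-x)(L-2x)(x+2L)+x²(L-x)²)/(120LEI) = -3·(2·(24/5)·(8-(24/5))·(8-2·(24/5))·((24/5)+2·8)+(24/5)²·(8-(24/5))²)/(120·8·50000) = 96/1953125 rad
Superposition: θ = Σ θ_i = 6221/31250000 rad ≈ 0.000199 rad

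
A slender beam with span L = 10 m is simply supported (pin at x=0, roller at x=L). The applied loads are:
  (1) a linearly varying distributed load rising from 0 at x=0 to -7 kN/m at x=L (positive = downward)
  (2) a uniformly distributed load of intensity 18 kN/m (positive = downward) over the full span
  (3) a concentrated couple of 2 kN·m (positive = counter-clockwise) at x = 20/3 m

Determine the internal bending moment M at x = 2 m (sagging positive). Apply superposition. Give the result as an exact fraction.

M(2) = 122 kN·m

Load 1 — triangular load w₀=-7 kN/m (0→w₀ over full span):
  M_1 = w₀Lx/6 - w₀x³/(6L) = (-7)·10·2/6 - (-7)·2³/(6·10) = -112/5 kN·m
Load 2 — uniform load w=18 kN/m over full span:
  M_2 = wx(L-x)/2 = 18·2·(10-2)/2 = 144 kN·m
Load 3 — applied couple M₀=2 kN·m at a=20/3 m (b=L-a=10/3):
  M_3 = M₀x/L  [x≤a] = 2·2/10 = 2/5 kN·m
Superposition: M = Σ M_i = 122 kN·m ≈ 122.000000 kN·m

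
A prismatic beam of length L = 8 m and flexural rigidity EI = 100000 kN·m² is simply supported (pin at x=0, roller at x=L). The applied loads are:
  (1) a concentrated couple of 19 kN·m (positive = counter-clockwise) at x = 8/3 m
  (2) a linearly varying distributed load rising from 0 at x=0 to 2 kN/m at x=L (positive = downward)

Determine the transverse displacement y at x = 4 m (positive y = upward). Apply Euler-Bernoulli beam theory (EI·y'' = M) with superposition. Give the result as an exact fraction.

y(4) = -1/9000 m

Load 1 — applied couple M₀=19 kN·m at a=8/3 m (b=L-a=16/3):
  y_1 = (M₀x³/(6L)-M₀(x-a)²/2+C₁x)/EI  [x>a] with C₁=M₀(3b²-L²)/(6L)=76/9 = (19·4³/(6·8)-19·(4-(8/3))²/2+(76/9)·4)/100000 = 19/45000 m
Load 2 — triangular load w₀=2 kN/m (0→w₀ over full span):
  y_2 = -w₀x(7L⁴-10L²x²+3x⁴)/(360LEI) = -2·4·(7·8⁴-10·8²·4²+3·4⁴)/(360·8·100000) = -1/1875 m
Superposition: y = Σ y_i = -1/9000 m ≈ -0.000111 m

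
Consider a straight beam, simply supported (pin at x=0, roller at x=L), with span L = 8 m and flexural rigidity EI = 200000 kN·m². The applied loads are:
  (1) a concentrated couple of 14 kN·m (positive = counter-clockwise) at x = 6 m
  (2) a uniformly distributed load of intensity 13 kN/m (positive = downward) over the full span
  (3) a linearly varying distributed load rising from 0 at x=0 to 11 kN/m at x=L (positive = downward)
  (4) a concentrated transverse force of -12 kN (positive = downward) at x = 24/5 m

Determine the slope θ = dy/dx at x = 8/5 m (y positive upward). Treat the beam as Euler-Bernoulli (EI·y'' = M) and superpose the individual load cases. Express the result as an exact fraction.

θ(8/5) = -3226769/2250000000 rad

Load 1 — applied couple M₀=14 kN·m at a=6 m (b=L-a=2):
  θ_1 = (M₀x²/(2L)+C₁)/EI  [x≤a] with C₁=M₀(3b²-L²)/(6L)=-91/6 = (14·(8/5)²/(2·8)+(-91/6))/200000 = -1939/30000000 rad
Load 2 — uniform load w=13 kN/m over full span:
  θ_2 = -w(L³-6Lx²+4x³)/(24EI) = -13·(8³-6·8·(8/5)²+4·(8/5)³)/(24·200000) = -429/390625 rad
Load 3 — triangular load w₀=11 kN/m (0→w₀ over full span):
  θ_3 = -w₀(7L⁴-30L²x²+15x⁴)/(360LEI) = -11·(7·8⁴-30·8²·(8/5)²+15·(8/5)⁴)/(360·8·200000) = -8008/17578125 rad
Load 4 — point force P=-12 kN at a=24/5 m (b=L-a=16/5):
  θ_4 = -Pb(L²-b²-3x²)/(6LEI)  [x≤a] = -(-12)·(16/5)·(8²-(16/5)²-3·(8/5)²)/(6·8·200000) = 72/390625 rad
Superposition: θ = Σ θ_i = -3226769/2250000000 rad ≈ -0.001434 rad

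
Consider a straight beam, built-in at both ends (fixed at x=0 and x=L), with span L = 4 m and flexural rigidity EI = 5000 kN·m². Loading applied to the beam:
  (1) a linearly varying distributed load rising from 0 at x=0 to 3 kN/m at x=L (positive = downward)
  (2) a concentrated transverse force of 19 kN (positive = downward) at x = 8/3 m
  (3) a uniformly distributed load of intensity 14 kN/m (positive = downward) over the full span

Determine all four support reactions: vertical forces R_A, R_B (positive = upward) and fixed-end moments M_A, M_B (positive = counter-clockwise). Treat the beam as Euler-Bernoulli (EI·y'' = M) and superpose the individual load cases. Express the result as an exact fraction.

R_A = 4688/135 kN, M_A = 3496/135 kN·m, R_B = 6247/135 kN, M_B = -4364/135 kN·m

Load 1 — triangular load w₀=3 kN/m (0→w₀ over full span):
  R_A = 3w₀L/20 = 3·3·4/20 = 9/5 kN
  M_A = w₀L²/30 = 3·4²/30 = 8/5 kN·m
  R_B = 7w₀L/20 = 7·3·4/20 = 21/5 kN
  M_B = -w₀L²/20 = -3·4²/20 = -12/5 kN·m
Load 2 — point force P=19 kN at a=8/3 m (b=L-a=4/3):
  R_A = Pb²(3a+b)/L³ = 19·(4/3)²·(3·(8/3)+(4/3))/4³ = 133/27 kN
  M_A = Pab²/L² = 19·(8/3)·(4/3)²/4² = 152/27 kN·m
  R_B = Pa²(a+3b)/L³ = 19·(8/3)²·((8/3)+3·(4/3))/4³ = 380/27 kN
  M_B = -Pa²b/L² = -19·(8/3)²·(4/3)/4² = -304/27 kN·m
Load 3 — uniform load w=14 kN/m over full span:
  R_A = wL/2 = 14·4/2 = 28 kN
  M_A = wL²/12 = 14·4²/12 = 56/3 kN·m
  R_B = wL/2 = 14·4/2 = 28 kN
  M_B = -wL²/12 = -14·4²/12 = -56/3 kN·m
Superposition: R_A = 4688/135 kN, M_A = 3496/135 kN·m, R_B = 6247/135 kN, M_B = -4364/135 kN·m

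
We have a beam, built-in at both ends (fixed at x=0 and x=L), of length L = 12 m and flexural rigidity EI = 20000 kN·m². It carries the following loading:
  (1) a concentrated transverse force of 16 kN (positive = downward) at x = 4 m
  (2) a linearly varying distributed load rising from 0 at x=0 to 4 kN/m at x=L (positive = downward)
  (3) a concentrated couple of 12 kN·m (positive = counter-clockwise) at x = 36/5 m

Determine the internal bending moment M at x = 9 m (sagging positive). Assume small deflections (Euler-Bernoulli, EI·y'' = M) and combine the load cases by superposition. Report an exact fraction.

Load 1 — point force P=16 kN at a=4 m (b=L-a=8):
  M_1 = Pa²(a+3b)(L-x)/L³ - Pa²b/L²  [x>a] = 16·4²·(4+3·8)·(12-9)/12³ - 16·4²·8/12² = -16/9 kN·m
Load 2 — triangular load w₀=4 kN/m (0→w₀ over full span):
  M_2 = 3w₀Lx/20 - w₀L²/30 - w₀x³/(6L) = 3·4·12·9/20 - 4·12²/30 - 4·9³/(6·12) = 51/10 kN·m
Load 3 — applied couple M₀=12 kN·m at a=36/5 m (b=L-a=24/5):
  M_3 = R_Ax - M_A - M₀  [x>a] with R_A=36/25, M_A=96/25 = (36/25)·9 - (96/25) - 12 = -72/25 kN·m
Superposition: M = Σ M_i = 199/450 kN·m ≈ 0.442222 kN·m

M(9) = 199/450 kN·m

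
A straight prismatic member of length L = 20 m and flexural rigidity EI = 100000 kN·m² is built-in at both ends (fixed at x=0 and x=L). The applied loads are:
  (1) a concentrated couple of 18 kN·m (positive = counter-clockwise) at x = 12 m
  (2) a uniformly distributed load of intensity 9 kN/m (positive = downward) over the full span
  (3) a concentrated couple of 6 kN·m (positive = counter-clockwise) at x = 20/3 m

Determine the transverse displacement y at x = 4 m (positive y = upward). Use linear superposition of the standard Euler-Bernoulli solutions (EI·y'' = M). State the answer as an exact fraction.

Load 1 — applied couple M₀=18 kN·m at a=12 m (b=L-a=8):
  y_1 = (R_Ax³/6 - M_Ax²/2)/EI  [x≤a] with R_A=162/125, M_A=144/25 = ((162/125)·4³/6 - (144/25)·4²/2)/100000 = -126/390625 m
Load 2 — uniform load w=9 kN/m over full span:
  y_2 = -wx²(L-x)²/(24EI) = -9·4²·(20-4)²/(24·100000) = -48/3125 m
Load 3 — applied couple M₀=6 kN·m at a=20/3 m (b=L-a=40/3):
  y_3 = (R_Ax³/6 - M_Ax²/2)/EI  [x≤a] with R_A=2/5, M_A=0 = ((2/5)·4³/6 - 0·4²/2)/100000 = 2/46875 m
Superposition: y = Σ y_i = -18328/1171875 m ≈ -0.015640 m

y(4) = -18328/1171875 m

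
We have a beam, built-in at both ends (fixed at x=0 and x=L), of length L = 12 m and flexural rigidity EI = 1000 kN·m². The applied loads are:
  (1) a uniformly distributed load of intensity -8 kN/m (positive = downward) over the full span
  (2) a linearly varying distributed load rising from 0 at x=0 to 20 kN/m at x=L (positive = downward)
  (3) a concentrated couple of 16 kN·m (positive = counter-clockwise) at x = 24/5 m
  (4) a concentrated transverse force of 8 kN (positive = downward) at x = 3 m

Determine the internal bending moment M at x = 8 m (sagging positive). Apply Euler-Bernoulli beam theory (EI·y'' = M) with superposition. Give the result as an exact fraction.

Load 1 — uniform load w=-8 kN/m over full span:
  M_1 = wLx/2 - wL²/12 - wx²/2 = (-8)·12·8/2 - (-8)·12²/12 - (-8)·8²/2 = -32 kN·m
Load 2 — triangular load w₀=20 kN/m (0→w₀ over full span):
  M_2 = 3w₀Lx/20 - w₀L²/30 - w₀x³/(6L) = 3·20·12·8/20 - 20·12²/30 - 20·8³/(6·12) = 448/9 kN·m
Load 3 — applied couple M₀=16 kN·m at a=24/5 m (b=L-a=36/5):
  M_3 = R_Ax - M_A - M₀  [x>a] with R_A=48/25, M_A=48/25 = (48/25)·8 - (48/25) - 16 = -64/25 kN·m
Load 4 — point force P=8 kN at a=3 m (b=L-a=9):
  M_4 = Pa²(a+3b)(L-x)/L³ - Pa²b/L²  [x>a] = 8·3²·(3+3·9)·(12-8)/12³ - 8·3²·9/12² = 1/2 kN·m
Superposition: M = Σ M_i = 7073/450 kN·m ≈ 15.717778 kN·m

M(8) = 7073/450 kN·m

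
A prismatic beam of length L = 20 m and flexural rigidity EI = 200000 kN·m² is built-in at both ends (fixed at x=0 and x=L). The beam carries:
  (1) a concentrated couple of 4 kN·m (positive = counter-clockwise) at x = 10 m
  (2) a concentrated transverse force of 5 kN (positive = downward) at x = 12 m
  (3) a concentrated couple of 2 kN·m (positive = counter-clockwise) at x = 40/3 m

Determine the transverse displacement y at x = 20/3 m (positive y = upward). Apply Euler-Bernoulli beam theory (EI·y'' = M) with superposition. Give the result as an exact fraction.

Load 1 — applied couple M₀=4 kN·m at a=10 m (b=L-a=10):
  y_1 = (R_Ax³/6 - M_Ax²/2)/EI  [x≤a] with R_A=3/10, M_A=1 = ((3/10)·(20/3)³/6 - 1·(20/3)²/2)/200000 = -1/27000 m
Load 2 — point force P=5 kN at a=12 m (b=L-a=8):
  y_2 = -Pb²x²(3aL-(3a+b)x)/(6L³EI)  [x≤a] = -5·8²·(20/3)²·(3·12·20-(3·12+8)·(20/3))/(6·20³·200000) = -32/50625 m
Load 3 — applied couple M₀=2 kN·m at a=40/3 m (b=L-a=20/3):
  y_3 = (R_Ax³/6 - M_Ax²/2)/EI  [x≤a] with R_A=2/15, M_A=2/3 = ((2/15)·(20/3)³/6 - (2/3)·(20/3)²/2)/200000 = -1/24300 m
Superposition: y = Σ y_i = -863/1215000 m ≈ -0.000710 m

y(20/3) = -863/1215000 m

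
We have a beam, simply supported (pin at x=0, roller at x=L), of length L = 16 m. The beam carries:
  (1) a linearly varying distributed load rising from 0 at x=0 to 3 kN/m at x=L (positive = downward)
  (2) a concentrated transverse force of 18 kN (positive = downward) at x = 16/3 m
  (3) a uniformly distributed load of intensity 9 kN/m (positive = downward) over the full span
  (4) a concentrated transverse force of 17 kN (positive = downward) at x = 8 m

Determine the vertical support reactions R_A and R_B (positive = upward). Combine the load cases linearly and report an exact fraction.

R_A = 201/2 kN, R_B = 205/2 kN

Load 1 — triangular load w₀=3 kN/m (0→w₀ over full span):
  R_A = w₀L/6 = 3·16/6 = 8 kN
  R_B = w₀L/3 = 3·16/3 = 16 kN
Load 2 — point force P=18 kN at a=16/3 m (b=L-a=32/3):
  R_A = Pb/L = 18·(32/3)/16 = 12 kN
  R_B = Pa/L = 18·(16/3)/16 = 6 kN
Load 3 — uniform load w=9 kN/m over full span:
  R_A = wL/2 = 9·16/2 = 72 kN
  R_B = wL/2 = 9·16/2 = 72 kN
Load 4 — point force P=17 kN at a=8 m (b=L-a=8):
  R_A = Pb/L = 17·8/16 = 17/2 kN
  R_B = Pa/L = 17·8/16 = 17/2 kN
Superposition: R_A = 201/2 kN, R_B = 205/2 kN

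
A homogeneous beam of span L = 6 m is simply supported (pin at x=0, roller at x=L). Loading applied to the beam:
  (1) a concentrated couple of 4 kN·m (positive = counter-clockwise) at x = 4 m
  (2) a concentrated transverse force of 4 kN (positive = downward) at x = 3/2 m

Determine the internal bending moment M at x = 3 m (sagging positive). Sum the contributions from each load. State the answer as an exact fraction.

M(3) = 5 kN·m

Load 1 — applied couple M₀=4 kN·m at a=4 m (b=L-a=2):
  M_1 = M₀x/L  [x≤a] = 4·3/6 = 2 kN·m
Load 2 — point force P=4 kN at a=3/2 m (b=L-a=9/2):
  M_2 = Pa(L-x)/L  [x>a] = 4·(3/2)·(6-3)/6 = 3 kN·m
Superposition: M = Σ M_i = 5 kN·m ≈ 5.000000 kN·m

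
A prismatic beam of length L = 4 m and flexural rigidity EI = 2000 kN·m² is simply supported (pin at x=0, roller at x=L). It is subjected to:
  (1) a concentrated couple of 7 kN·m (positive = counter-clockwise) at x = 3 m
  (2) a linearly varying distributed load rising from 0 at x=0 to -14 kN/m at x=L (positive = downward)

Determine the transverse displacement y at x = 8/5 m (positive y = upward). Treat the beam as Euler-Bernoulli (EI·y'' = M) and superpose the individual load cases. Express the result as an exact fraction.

Load 1 — applied couple M₀=7 kN·m at a=3 m (b=L-a=1):
  y_1 = (M₀x³/(6L)+C₁x)/EI  [x≤a] with C₁=M₀(3b²-L²)/(6L)=-91/24 = (7·(8/5)³/(6·4)+(-91/24)·(8/5))/2000 = -609/250000 m
Load 2 — triangular load w₀=-14 kN/m (0→w₀ over full span):
  y_2 = -w₀x(7L⁴-10L²x²+3x⁴)/(360LEI) = -(-14)·(8/5)·(7·4⁴-10·4²·(8/5)²+3·(8/5)⁴)/(360·4·2000) = 63896/5859375 m
Superposition: y = Σ y_i = 793961/93750000 m ≈ 0.008469 m

y(8/5) = 793961/93750000 m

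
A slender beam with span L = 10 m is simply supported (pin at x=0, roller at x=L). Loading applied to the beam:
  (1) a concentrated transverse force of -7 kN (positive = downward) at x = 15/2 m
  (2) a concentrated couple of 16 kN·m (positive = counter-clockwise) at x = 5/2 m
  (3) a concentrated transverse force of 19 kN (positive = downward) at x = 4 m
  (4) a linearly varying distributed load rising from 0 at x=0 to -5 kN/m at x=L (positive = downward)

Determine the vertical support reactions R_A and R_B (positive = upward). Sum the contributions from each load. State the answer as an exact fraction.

R_A = 35/12 kN, R_B = -191/12 kN

Load 1 — point force P=-7 kN at a=15/2 m (b=L-a=5/2):
  R_A = Pb/L = (-7)·(5/2)/10 = -7/4 kN
  R_B = Pa/L = (-7)·(15/2)/10 = -21/4 kN
Load 2 — applied couple M₀=16 kN·m at a=5/2 m (b=L-a=15/2):
  R_A = M₀/L = 16/10 = 8/5 kN
  R_B = -M₀/L = -16/10 = -8/5 kN
Load 3 — point force P=19 kN at a=4 m (b=L-a=6):
  R_A = Pb/L = 19·6/10 = 57/5 kN
  R_B = Pa/L = 19·4/10 = 38/5 kN
Load 4 — triangular load w₀=-5 kN/m (0→w₀ over full span):
  R_A = w₀L/6 = (-5)·10/6 = -25/3 kN
  R_B = w₀L/3 = (-5)·10/3 = -50/3 kN
Superposition: R_A = 35/12 kN, R_B = -191/12 kN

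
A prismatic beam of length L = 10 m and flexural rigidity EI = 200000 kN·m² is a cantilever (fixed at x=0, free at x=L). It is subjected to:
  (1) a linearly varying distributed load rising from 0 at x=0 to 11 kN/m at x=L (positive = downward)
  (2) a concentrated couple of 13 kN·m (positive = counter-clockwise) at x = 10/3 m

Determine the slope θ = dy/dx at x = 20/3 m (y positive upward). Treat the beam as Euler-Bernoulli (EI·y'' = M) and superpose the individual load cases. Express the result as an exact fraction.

θ(20/3) = -30847/4860000 rad

Load 1 — triangular load w₀=11 kN/m (0→w₀ over full span):
  θ_1 = (w₀Lx²/4-w₀L²x/3-w₀x⁴/(24L))/EI = (11·10·(20/3)²/4-11·10²·(20/3)/3-11·(20/3)⁴/(24·10))/200000 = -319/48600 rad
Load 2 — applied couple M₀=13 kN·m at a=10/3 m (b=L-a=20/3):
  θ_2 = M₀a/EI  [x>a] = 13·(10/3)/200000 = 13/60000 rad
Superposition: θ = Σ θ_i = -30847/4860000 rad ≈ -0.006347 rad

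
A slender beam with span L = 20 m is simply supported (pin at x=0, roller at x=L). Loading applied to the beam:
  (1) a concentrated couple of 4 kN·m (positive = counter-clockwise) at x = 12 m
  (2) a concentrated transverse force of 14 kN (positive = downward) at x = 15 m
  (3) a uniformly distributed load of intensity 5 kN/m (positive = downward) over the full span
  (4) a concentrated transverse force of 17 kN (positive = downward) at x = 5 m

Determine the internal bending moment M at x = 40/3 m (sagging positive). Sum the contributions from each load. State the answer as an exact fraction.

M(40/3) = 2663/9 kN·m

Load 1 — applied couple M₀=4 kN·m at a=12 m (b=L-a=8):
  M_1 = M₀x/L - M₀  [x>a] = 4·(40/3)/20 - 4 = -4/3 kN·m
Load 2 — point force P=14 kN at a=15 m (b=L-a=5):
  M_2 = Pbx/L  [x≤a] = 14·5·(40/3)/20 = 140/3 kN·m
Load 3 — uniform load w=5 kN/m over full span:
  M_3 = wx(L-x)/2 = 5·(40/3)·(20-(40/3))/2 = 2000/9 kN·m
Load 4 — point force P=17 kN at a=5 m (b=L-a=15):
  M_4 = Pa(L-x)/L  [x>a] = 17·5·(20-(40/3))/20 = 85/3 kN·m
Superposition: M = Σ M_i = 2663/9 kN·m ≈ 295.888889 kN·m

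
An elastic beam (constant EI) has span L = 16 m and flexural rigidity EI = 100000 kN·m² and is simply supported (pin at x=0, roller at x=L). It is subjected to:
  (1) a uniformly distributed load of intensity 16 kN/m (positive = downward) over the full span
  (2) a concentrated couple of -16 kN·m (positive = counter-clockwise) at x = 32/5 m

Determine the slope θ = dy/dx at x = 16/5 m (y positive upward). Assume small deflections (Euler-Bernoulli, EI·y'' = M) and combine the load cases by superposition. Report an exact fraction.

Load 1 — uniform load w=16 kN/m over full span:
  θ_1 = -w(L³-6Lx²+4x³)/(24EI) = -16·(16³-6·16·(16/5)²+4·(16/5)³)/(24·100000) = -8448/390625 rad
Load 2 — applied couple M₀=-16 kN·m at a=32/5 m (b=L-a=48/5):
  θ_2 = (M₀x²/(2L)+C₁)/EI  [x≤a] with C₁=M₀(3b²-L²)/(6L)=-256/75 = ((-16)·(16/5)²/(2·16)+(-256/75))/100000 = -4/46875 rad
Superposition: θ = Σ θ_i = -25444/1171875 rad ≈ -0.021712 rad

θ(16/5) = -25444/1171875 rad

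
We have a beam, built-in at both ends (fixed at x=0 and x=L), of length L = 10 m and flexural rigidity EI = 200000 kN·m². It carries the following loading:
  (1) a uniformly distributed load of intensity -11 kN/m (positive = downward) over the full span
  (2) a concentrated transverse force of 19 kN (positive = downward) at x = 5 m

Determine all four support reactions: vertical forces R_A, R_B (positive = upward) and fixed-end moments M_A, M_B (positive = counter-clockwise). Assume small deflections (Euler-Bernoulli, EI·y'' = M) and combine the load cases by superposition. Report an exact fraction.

Load 1 — uniform load w=-11 kN/m over full span:
  R_A = wL/2 = (-11)·10/2 = -55 kN
  M_A = wL²/12 = (-11)·10²/12 = -275/3 kN·m
  R_B = wL/2 = (-11)·10/2 = -55 kN
  M_B = -wL²/12 = -(-11)·10²/12 = 275/3 kN·m
Load 2 — point force P=19 kN at a=5 m (b=L-a=5):
  R_A = Pb²(3a+b)/L³ = 19·5²·(3·5+5)/10³ = 19/2 kN
  M_A = Pab²/L² = 19·5·5²/10² = 95/4 kN·m
  R_B = Pa²(a+3b)/L³ = 19·5²·(5+3·5)/10³ = 19/2 kN
  M_B = -Pa²b/L² = -19·5²·5/10² = -95/4 kN·m
Superposition: R_A = -91/2 kN, M_A = -815/12 kN·m, R_B = -91/2 kN, M_B = 815/12 kN·m

R_A = -91/2 kN, M_A = -815/12 kN·m, R_B = -91/2 kN, M_B = 815/12 kN·m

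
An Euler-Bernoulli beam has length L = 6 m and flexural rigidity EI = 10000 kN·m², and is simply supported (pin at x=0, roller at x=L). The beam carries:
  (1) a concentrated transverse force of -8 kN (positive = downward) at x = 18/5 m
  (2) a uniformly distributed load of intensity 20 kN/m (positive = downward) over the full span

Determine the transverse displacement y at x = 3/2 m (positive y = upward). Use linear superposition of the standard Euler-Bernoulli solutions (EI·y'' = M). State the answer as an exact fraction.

y(3/2) = -872307/40000000 m

Load 1 — point force P=-8 kN at a=18/5 m (b=L-a=12/5):
  y_1 = -Pbx(L²-b²-x²)/(6LEI)  [x≤a] = -(-8)·(12/5)·(3/2)·(6²-(12/5)²-(3/2)²)/(6·6·10000) = 2799/1250000 m
Load 2 — uniform load w=20 kN/m over full span:
  y_2 = -wx(L³-2Lx²+x³)/(24EI) = -20·(3/2)·(6³-2·6·(3/2)²+(3/2)³)/(24·10000) = -1539/64000 m
Superposition: y = Σ y_i = -872307/40000000 m ≈ -0.021808 m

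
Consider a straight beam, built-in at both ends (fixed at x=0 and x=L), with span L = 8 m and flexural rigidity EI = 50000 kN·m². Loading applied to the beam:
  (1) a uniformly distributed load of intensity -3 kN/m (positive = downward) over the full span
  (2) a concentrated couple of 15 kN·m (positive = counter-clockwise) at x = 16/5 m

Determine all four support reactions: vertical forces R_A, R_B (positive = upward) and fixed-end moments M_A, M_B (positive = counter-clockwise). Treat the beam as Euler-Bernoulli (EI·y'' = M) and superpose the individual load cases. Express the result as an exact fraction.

R_A = -93/10 kN, M_A = -71/5 kN·m, R_B = -147/10 kN, M_B = 104/5 kN·m

Load 1 — uniform load w=-3 kN/m over full span:
  R_A = wL/2 = (-3)·8/2 = -12 kN
  M_A = wL²/12 = (-3)·8²/12 = -16 kN·m
  R_B = wL/2 = (-3)·8/2 = -12 kN
  M_B = -wL²/12 = -(-3)·8²/12 = 16 kN·m
Load 2 — applied couple M₀=15 kN·m at a=16/5 m (b=L-a=24/5):
  R_A = 6M₀ab/L³ = 6·15·(16/5)·(24/5)/8³ = 27/10 kN
  M_A = M₀b(2a-b)/L² = 15·(24/5)·(2·(16/5)-(24/5))/8² = 9/5 kN·m
  R_B = -6M₀ab/L³ = -6·15·(16/5)·(24/5)/8³ = -27/10 kN
  M_B = M₀a(2b-a)/L² = 15·(16/5)·(2·(24/5)-(16/5))/8² = 24/5 kN·m
Superposition: R_A = -93/10 kN, M_A = -71/5 kN·m, R_B = -147/10 kN, M_B = 104/5 kN·m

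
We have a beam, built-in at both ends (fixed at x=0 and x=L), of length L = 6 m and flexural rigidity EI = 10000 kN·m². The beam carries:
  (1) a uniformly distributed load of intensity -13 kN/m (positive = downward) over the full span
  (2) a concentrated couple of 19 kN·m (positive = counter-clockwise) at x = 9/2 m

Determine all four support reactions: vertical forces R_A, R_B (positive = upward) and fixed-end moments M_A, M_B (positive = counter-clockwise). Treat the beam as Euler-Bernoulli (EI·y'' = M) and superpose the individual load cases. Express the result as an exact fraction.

Load 1 — uniform load w=-13 kN/m over full span:
  R_A = wL/2 = (-13)·6/2 = -39 kN
  M_A = wL²/12 = (-13)·6²/12 = -39 kN·m
  R_B = wL/2 = (-13)·6/2 = -39 kN
  M_B = -wL²/12 = -(-13)·6²/12 = 39 kN·m
Load 2 — applied couple M₀=19 kN·m at a=9/2 m (b=L-a=3/2):
  R_A = 6M₀ab/L³ = 6·19·(9/2)·(3/2)/6³ = 57/16 kN
  M_A = M₀b(2a-b)/L² = 19·(3/2)·(2·(9/2)-(3/2))/6² = 95/16 kN·m
  R_B = -6M₀ab/L³ = -6·19·(9/2)·(3/2)/6³ = -57/16 kN
  M_B = M₀a(2b-a)/L² = 19·(9/2)·(2·(3/2)-(9/2))/6² = -57/16 kN·m
Superposition: R_A = -567/16 kN, M_A = -529/16 kN·m, R_B = -681/16 kN, M_B = 567/16 kN·m

R_A = -567/16 kN, M_A = -529/16 kN·m, R_B = -681/16 kN, M_B = 567/16 kN·m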